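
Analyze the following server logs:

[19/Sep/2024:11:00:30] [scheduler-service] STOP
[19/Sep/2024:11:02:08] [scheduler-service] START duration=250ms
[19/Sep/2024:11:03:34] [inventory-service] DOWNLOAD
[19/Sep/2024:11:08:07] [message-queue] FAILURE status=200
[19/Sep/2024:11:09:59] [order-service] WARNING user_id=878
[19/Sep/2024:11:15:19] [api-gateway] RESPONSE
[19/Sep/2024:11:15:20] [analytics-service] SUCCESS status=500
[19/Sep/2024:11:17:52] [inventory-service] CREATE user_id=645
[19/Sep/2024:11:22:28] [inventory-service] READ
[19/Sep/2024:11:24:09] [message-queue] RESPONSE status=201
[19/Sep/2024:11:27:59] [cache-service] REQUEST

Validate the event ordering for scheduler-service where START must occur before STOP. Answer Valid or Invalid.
Invalid

To validate ordering:

1. Required order: START → STOP
2. Rule: START must occur before STOP
3. Check actual order of events for scheduler-service
4. Result: Invalid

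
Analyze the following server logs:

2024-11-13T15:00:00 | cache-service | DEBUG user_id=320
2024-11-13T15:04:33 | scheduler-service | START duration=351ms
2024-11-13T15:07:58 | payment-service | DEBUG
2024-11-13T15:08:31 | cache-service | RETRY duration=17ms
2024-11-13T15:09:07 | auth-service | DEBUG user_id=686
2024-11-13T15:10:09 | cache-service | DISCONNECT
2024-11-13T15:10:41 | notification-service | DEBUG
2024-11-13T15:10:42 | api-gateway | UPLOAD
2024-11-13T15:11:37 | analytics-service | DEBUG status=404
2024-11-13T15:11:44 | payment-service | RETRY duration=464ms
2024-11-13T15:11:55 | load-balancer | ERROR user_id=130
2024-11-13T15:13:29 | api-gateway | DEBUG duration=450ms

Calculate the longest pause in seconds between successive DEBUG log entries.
478

To find the longest gap:

1. Extract all DEBUG events in chronological order
2. Calculate time differences between consecutive events
3. Find the maximum difference
4. Longest gap: 478 seconds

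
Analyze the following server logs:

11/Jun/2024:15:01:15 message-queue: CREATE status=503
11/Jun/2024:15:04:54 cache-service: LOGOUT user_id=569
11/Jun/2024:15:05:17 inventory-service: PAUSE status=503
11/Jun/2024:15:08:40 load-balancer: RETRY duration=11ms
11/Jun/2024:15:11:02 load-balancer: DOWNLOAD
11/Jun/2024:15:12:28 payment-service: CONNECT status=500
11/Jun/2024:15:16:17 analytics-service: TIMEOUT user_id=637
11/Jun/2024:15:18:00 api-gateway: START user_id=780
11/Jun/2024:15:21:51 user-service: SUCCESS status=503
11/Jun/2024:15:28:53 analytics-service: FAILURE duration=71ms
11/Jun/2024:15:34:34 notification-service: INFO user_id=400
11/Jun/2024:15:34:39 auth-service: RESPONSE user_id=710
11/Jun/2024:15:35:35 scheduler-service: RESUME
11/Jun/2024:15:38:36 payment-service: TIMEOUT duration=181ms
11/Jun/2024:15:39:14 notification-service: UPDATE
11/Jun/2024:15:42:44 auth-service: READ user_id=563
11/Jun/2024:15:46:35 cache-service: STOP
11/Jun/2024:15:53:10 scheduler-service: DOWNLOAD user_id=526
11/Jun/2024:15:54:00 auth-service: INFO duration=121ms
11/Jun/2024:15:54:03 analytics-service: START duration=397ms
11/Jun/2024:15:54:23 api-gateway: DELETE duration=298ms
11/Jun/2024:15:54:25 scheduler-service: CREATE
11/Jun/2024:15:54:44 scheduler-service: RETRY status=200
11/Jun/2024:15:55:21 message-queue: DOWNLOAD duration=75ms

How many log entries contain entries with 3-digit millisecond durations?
4

To find matching entries:

1. Pattern to match: entries with 3-digit millisecond durations
2. Scan each log entry for the pattern
3. Count matches: 4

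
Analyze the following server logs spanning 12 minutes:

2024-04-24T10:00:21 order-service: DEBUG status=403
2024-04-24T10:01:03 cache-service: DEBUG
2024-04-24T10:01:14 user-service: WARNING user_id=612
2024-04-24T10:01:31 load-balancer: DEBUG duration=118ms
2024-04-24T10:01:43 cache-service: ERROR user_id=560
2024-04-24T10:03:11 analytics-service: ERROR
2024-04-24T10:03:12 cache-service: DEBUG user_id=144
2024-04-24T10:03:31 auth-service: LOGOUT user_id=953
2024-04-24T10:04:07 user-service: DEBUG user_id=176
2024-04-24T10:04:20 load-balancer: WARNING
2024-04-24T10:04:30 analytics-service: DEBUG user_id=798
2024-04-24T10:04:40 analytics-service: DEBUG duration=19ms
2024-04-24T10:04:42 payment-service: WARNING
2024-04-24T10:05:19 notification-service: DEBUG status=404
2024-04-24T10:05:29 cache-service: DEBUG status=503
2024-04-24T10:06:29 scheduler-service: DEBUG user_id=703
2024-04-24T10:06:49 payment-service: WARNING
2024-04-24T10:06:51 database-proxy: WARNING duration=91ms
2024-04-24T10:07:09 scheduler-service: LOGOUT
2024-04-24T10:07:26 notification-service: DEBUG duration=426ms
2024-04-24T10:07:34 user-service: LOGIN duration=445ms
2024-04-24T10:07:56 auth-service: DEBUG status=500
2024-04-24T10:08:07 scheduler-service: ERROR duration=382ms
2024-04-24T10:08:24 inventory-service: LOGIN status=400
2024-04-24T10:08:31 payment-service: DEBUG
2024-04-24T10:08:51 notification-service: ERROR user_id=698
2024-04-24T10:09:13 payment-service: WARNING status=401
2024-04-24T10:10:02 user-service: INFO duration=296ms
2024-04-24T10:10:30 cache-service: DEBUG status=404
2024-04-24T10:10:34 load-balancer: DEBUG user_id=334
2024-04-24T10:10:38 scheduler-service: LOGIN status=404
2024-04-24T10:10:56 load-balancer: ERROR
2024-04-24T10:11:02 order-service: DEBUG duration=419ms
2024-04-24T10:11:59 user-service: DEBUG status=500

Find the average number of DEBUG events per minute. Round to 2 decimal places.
1.42

To calculate the rate:

1. Count total DEBUG events: 17
2. Total time period: 12 minutes
3. Rate = 17 / 12 = 1.42 events per minute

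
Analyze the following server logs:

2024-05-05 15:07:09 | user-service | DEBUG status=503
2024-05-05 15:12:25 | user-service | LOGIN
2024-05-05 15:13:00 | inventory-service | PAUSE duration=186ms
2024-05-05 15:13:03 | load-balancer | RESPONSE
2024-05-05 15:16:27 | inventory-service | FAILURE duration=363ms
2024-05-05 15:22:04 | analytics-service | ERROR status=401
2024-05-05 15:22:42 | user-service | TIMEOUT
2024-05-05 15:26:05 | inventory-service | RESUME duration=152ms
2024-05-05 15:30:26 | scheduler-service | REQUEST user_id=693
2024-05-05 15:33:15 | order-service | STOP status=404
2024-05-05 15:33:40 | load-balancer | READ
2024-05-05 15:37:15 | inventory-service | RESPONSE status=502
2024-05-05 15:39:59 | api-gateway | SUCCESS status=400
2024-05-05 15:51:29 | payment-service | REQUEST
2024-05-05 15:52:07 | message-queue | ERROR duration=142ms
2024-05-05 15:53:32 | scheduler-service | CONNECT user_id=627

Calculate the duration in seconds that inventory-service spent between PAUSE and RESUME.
785

To calculate state duration:

1. Find PAUSE event for inventory-service: 2024-05-05 15:13:00
2. Find RESUME event for inventory-service: 2024-05-05 15:26:05
3. Calculate duration: 2024-05-05 15:26:05 - 2024-05-05 15:13:00 = 785 seconds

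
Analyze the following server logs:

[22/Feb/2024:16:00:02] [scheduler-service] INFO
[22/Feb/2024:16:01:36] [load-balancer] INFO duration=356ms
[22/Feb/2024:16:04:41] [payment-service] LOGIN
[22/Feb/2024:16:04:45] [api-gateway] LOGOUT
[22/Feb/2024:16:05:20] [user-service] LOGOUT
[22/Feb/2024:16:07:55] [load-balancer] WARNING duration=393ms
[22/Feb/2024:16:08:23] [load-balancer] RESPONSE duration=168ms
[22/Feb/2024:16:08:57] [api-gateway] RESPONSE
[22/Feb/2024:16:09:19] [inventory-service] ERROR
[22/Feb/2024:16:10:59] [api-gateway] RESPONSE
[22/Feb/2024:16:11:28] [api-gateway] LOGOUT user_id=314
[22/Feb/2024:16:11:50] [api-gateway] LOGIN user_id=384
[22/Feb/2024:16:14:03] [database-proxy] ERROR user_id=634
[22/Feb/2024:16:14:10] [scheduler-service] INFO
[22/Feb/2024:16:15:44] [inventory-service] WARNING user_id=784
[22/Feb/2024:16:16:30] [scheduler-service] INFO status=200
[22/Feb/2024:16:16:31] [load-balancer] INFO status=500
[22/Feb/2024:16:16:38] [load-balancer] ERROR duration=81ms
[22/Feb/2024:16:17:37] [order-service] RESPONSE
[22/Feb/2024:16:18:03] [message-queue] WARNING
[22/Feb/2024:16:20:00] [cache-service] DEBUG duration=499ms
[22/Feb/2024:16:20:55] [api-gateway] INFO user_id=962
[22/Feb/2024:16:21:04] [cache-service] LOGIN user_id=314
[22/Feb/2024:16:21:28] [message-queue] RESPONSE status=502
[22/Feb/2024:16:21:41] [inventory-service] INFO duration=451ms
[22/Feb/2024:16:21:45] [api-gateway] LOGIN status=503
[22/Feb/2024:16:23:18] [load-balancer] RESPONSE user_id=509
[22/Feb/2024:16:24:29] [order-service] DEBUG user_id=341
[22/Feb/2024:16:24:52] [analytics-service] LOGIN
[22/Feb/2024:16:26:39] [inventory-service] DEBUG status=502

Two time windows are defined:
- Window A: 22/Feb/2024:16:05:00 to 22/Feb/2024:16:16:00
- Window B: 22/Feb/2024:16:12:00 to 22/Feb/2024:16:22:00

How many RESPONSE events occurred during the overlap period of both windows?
0

To find overlap events:

1. Window A: 22/Feb/2024:16:05:00 to 22/Feb/2024:16:16:00
2. Window B: 22/Feb/2024:16:12:00 to 22/Feb/2024:16:22:00
3. Overlap period: 22/Feb/2024:16:12:00 to 22/Feb/2024:16:16:00
4. Count RESPONSE events in overlap: 0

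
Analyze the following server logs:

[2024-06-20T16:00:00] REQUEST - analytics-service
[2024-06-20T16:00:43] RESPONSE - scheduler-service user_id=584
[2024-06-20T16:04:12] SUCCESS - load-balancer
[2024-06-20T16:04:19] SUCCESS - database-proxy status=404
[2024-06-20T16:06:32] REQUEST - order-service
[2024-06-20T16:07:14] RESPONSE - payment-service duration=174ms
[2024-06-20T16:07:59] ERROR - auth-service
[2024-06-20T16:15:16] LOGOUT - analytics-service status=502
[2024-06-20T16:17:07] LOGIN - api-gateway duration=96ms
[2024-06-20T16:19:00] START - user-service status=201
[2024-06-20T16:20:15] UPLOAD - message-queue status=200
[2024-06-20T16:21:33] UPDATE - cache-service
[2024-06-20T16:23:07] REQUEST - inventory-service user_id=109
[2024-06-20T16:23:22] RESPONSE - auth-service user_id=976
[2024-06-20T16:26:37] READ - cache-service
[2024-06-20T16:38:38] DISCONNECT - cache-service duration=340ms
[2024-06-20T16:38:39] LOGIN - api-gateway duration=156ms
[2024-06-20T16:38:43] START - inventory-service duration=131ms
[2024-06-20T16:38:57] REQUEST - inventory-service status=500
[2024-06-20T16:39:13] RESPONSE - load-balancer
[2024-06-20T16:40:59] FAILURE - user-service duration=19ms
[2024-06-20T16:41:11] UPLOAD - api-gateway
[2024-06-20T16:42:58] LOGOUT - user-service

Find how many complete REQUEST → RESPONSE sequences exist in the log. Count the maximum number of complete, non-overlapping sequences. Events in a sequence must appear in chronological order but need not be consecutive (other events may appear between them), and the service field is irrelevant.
4

To count sequences:

1. Look for pattern: REQUEST → RESPONSE
2. Greedily scan the log in chronological order, matching each sequence element in turn (ignoring service)
3. Each time the full pattern completes, increment the count and restart matching from the next event
4. Complete non-overlapping sequences found: 4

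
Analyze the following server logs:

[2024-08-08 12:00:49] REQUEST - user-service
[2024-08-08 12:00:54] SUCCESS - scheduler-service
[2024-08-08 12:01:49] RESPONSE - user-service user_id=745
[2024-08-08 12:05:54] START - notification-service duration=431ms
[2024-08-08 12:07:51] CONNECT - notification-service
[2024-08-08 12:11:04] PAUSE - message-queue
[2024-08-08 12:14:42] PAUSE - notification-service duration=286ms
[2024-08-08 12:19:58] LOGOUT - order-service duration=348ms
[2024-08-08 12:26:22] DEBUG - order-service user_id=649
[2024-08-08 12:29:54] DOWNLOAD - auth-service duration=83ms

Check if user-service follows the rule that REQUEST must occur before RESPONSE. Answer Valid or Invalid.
Valid

To validate ordering:

1. Required order: REQUEST → RESPONSE
2. Rule: REQUEST must occur before RESPONSE
3. Check actual order of events for user-service
4. Result: Valid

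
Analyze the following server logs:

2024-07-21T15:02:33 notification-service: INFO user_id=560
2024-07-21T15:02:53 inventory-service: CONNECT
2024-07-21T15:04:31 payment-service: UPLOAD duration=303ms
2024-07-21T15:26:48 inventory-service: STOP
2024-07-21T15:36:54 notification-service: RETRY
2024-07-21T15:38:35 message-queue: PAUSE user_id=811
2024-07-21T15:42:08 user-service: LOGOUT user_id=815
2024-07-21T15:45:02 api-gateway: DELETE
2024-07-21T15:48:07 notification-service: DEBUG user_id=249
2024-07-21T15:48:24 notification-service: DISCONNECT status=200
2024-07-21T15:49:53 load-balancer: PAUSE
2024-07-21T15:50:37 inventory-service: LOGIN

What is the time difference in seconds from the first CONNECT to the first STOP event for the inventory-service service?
1435

To find the time between events:

1. Locate the first CONNECT event for inventory-service: 2024-07-21T15:02:53
2. Locate the first STOP event for inventory-service: 2024-07-21T15:26:48
3. Calculate the difference: 2024-07-21T15:26:48 - 2024-07-21T15:02:53 = 1435 seconds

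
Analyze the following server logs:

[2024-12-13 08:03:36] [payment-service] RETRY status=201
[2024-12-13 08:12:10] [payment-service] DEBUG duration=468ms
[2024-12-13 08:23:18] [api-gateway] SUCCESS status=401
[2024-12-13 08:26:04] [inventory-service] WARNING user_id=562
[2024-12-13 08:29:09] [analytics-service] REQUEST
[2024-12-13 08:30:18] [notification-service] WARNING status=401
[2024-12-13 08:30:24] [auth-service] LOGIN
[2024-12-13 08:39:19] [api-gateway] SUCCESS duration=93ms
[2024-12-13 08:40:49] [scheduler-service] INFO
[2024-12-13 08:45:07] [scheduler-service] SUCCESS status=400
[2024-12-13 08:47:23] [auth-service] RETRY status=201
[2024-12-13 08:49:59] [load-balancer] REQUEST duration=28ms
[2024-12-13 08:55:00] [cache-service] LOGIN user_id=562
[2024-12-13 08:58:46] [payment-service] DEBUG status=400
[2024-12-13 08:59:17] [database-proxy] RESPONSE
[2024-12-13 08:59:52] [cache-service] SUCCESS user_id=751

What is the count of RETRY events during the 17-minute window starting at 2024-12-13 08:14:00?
0

To count events in the time window:

1. Window boundaries: 2024-12-13 08:14:00 to 2024-12-13 08:31:00
2. Filter for RETRY events within this window
3. Count matching events: 0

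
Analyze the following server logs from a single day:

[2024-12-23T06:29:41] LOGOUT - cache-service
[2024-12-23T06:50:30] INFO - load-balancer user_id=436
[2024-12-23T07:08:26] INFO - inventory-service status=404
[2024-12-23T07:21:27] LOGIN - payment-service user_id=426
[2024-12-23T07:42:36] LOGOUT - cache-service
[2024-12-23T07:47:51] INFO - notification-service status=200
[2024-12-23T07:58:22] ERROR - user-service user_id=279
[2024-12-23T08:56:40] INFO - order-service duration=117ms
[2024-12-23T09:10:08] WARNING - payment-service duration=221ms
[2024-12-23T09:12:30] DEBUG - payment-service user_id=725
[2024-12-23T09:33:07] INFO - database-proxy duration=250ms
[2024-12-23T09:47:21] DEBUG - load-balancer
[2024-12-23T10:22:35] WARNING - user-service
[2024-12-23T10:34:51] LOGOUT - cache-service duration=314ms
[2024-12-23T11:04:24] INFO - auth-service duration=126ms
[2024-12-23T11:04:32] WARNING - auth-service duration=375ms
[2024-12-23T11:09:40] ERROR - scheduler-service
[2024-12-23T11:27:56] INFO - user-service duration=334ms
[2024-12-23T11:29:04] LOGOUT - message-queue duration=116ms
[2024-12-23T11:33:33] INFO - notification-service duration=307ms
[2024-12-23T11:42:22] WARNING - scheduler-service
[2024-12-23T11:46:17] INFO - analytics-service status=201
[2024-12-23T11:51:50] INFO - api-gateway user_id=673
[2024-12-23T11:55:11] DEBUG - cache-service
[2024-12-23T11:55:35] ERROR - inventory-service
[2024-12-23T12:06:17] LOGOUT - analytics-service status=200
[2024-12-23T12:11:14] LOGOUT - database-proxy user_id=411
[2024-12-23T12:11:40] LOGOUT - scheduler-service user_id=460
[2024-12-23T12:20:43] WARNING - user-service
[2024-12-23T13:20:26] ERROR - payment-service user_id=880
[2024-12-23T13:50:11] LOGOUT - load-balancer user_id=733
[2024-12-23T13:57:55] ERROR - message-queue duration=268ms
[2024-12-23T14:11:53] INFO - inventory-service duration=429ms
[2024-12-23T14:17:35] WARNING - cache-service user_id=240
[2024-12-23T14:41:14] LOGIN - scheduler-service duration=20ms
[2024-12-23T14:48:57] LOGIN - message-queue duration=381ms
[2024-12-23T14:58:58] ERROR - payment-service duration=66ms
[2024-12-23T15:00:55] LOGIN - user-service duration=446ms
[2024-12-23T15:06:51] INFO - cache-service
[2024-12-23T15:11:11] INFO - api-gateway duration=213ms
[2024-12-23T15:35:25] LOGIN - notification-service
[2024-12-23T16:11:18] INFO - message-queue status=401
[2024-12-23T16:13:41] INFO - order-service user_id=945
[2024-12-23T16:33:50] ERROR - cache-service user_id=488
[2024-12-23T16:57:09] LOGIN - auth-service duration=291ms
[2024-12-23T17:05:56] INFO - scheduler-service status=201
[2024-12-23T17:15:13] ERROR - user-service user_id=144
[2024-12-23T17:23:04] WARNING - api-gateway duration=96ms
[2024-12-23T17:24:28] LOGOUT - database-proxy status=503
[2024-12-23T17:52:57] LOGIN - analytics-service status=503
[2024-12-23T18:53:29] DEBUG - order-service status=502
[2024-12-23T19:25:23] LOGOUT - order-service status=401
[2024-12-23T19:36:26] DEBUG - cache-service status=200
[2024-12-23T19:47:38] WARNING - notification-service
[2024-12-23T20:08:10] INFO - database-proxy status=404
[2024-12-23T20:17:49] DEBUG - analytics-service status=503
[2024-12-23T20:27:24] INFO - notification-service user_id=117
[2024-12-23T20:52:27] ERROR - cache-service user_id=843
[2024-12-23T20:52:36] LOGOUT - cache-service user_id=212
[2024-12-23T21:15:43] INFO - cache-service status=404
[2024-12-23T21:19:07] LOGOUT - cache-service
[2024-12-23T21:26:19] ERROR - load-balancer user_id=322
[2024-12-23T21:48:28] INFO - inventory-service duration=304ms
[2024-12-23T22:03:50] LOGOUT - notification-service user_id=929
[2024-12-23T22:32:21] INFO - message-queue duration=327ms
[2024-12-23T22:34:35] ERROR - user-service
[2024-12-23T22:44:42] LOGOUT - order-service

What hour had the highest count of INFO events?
11

To find the peak hour:

1. Group all INFO events by hour
2. Count events in each hour
3. Find hour with maximum count
4. Peak hour: 11 (with 5 events)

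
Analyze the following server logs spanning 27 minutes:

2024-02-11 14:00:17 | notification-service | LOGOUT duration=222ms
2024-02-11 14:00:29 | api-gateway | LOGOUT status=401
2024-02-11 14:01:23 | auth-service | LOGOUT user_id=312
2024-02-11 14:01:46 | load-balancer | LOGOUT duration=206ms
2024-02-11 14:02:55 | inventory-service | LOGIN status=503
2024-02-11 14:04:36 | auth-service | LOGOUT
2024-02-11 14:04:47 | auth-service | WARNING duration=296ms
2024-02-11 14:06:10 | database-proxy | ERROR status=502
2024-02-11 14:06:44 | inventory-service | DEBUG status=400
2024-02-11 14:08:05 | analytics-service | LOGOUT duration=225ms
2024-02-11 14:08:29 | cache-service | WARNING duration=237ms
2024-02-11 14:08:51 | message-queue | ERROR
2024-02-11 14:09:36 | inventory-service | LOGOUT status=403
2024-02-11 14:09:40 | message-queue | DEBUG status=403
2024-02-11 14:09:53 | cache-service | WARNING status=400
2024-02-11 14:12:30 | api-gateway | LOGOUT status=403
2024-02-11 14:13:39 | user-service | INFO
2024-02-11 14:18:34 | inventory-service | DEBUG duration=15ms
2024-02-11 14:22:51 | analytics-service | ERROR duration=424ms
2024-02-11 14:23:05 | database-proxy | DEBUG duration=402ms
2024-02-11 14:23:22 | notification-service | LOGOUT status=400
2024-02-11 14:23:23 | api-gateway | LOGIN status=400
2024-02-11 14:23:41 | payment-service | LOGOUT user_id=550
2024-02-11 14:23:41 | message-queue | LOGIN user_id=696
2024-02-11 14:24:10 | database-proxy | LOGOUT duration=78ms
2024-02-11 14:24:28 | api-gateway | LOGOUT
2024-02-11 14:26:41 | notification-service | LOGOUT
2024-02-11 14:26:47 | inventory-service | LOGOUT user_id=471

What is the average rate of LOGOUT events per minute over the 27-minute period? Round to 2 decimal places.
0.52

To calculate the rate:

1. Count total LOGOUT events: 14
2. Total time period: 27 minutes
3. Rate = 14 / 27 = 0.52 events per minute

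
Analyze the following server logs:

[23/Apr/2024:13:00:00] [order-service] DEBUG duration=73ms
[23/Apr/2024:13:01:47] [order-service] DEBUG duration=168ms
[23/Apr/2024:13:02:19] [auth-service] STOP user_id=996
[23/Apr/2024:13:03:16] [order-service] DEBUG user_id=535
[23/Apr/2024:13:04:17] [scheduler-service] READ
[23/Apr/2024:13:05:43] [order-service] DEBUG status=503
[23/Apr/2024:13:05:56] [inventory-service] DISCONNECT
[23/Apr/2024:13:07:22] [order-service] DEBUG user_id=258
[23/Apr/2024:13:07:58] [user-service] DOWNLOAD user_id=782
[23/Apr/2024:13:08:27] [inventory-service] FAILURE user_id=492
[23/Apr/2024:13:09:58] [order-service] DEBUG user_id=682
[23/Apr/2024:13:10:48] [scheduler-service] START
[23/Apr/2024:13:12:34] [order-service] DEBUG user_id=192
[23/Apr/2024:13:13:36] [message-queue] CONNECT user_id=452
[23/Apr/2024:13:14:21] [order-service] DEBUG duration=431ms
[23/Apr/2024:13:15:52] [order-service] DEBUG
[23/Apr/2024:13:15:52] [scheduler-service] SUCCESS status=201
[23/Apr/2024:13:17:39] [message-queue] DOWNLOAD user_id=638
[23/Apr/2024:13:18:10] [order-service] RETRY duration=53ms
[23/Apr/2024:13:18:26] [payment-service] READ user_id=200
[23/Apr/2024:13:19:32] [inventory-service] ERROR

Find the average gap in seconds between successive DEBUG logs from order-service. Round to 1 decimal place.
119.0

To calculate average interval:

1. Find all DEBUG events for order-service in order
2. Calculate time gaps between consecutive events
3. Compute mean of gaps: 952 / 8 = 119.0 seconds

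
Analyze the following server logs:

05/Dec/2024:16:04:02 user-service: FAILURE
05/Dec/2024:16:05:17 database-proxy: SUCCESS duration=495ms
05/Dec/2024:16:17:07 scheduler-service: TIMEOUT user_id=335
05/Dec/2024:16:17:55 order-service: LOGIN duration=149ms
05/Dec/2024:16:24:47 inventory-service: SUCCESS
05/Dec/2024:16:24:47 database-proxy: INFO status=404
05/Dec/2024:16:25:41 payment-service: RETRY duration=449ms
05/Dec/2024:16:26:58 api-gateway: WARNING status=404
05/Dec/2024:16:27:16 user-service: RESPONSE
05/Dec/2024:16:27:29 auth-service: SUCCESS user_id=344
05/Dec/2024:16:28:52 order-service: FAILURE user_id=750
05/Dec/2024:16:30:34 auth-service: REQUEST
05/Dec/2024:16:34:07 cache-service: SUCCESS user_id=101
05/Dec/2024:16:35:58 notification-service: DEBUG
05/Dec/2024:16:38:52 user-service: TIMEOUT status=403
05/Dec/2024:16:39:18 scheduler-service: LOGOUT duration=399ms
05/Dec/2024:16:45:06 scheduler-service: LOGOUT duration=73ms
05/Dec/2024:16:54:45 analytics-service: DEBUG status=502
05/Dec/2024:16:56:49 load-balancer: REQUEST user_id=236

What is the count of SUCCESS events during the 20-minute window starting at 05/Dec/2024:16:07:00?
1

To count events in the time window:

1. Window boundaries: 05/Dec/2024:16:07:00 to 05/Dec/2024:16:27:00
2. Filter for SUCCESS events within this window
3. Count matching events: 1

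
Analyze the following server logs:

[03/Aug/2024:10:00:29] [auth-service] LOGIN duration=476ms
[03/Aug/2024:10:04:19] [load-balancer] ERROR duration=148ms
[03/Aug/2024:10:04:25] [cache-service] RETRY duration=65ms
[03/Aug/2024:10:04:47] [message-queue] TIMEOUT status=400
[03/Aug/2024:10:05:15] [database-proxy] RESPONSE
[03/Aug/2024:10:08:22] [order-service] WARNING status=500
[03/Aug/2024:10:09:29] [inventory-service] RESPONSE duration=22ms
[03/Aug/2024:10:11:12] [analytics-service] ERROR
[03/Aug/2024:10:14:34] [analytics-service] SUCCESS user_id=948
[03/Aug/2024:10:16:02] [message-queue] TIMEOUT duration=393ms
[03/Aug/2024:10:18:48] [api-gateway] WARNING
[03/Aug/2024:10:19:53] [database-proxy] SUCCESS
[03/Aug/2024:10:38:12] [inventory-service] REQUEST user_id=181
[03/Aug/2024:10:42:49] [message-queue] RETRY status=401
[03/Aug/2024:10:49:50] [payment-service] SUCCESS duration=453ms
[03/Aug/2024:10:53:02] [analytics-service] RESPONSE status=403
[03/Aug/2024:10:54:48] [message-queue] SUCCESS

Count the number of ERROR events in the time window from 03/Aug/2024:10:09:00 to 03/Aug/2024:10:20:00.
1

To count events in the time window:

1. Window boundaries: 03/Aug/2024:10:09:00 to 03/Aug/2024:10:20:00
2. Filter for ERROR events within this window
3. Count matching events: 1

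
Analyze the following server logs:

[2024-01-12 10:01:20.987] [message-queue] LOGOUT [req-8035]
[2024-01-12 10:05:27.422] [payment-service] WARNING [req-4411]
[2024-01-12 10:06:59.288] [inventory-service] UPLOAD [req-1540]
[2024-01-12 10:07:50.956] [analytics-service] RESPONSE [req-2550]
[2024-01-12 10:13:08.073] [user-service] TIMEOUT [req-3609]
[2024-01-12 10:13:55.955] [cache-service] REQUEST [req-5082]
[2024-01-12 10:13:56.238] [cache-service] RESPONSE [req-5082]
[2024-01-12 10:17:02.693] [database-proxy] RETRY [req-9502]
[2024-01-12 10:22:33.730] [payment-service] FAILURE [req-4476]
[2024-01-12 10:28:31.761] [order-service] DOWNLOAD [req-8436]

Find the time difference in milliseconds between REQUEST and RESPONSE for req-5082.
283

To calculate latency:

1. Find REQUEST with id req-5082: 2024-01-12 10:13:55.955
2. Find RESPONSE with id req-5082: 2024-01-12 10:13:56.238
3. Latency: 2024-01-12 10:13:56.238 - 2024-01-12 10:13:55.955 = 283ms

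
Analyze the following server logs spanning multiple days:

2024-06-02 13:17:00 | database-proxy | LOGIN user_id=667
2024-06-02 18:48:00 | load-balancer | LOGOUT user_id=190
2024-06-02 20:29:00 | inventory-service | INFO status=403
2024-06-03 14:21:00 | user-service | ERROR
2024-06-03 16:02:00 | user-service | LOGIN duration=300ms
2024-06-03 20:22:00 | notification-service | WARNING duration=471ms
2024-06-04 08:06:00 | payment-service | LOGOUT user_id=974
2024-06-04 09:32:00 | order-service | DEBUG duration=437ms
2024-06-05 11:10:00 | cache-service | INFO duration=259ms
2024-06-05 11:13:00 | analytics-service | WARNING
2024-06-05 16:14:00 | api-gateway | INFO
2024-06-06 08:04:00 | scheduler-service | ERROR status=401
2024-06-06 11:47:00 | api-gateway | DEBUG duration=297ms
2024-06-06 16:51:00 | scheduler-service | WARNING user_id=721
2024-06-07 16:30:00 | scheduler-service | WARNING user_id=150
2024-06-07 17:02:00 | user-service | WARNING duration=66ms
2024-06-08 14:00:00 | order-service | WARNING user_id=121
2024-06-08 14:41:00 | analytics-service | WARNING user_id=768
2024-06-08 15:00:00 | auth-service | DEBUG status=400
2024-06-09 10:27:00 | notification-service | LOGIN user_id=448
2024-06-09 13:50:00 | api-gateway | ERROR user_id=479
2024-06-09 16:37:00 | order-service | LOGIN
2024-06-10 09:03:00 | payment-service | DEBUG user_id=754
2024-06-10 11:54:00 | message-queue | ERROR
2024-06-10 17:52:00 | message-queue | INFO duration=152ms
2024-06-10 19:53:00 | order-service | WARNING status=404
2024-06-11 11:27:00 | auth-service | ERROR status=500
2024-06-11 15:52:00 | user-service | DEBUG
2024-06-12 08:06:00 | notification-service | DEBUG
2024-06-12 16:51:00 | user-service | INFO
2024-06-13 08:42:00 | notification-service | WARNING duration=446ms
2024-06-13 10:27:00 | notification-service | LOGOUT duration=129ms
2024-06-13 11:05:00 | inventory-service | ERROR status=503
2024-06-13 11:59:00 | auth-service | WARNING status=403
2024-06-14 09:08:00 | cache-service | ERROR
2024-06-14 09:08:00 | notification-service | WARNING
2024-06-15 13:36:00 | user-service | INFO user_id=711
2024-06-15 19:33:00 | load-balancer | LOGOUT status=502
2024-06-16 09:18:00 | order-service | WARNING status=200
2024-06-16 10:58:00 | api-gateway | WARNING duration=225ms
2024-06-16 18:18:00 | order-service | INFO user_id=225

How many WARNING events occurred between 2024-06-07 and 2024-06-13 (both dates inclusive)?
7

To filter by date range:

1. Date range: 2024-06-07 through 2024-06-13, both dates inclusive
2. Filter for WARNING events whose date falls in this range
3. Count matching events: 7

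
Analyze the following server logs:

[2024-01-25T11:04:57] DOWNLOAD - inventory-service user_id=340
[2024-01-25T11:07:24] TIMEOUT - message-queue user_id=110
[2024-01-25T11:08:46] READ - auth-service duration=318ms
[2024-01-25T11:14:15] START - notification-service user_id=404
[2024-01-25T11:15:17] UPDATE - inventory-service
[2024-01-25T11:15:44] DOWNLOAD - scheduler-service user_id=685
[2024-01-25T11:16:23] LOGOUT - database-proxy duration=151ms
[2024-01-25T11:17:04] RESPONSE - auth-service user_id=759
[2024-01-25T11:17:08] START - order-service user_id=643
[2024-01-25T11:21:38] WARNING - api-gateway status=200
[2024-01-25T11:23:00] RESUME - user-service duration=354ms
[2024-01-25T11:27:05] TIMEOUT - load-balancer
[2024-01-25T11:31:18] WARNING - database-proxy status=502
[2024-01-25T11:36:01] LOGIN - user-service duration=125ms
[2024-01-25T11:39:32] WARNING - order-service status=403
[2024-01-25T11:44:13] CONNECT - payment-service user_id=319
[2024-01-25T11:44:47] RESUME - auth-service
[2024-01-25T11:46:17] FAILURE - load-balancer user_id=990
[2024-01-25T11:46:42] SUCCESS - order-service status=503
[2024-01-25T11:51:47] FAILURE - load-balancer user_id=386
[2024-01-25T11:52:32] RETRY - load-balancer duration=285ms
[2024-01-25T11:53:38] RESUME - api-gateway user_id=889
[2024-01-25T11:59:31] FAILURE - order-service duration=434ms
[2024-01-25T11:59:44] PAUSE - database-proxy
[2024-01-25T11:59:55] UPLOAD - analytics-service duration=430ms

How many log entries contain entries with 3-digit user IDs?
10

To find matching entries:

1. Pattern to match: entries with 3-digit user IDs
2. Scan each log entry for the pattern
3. Count matches: 10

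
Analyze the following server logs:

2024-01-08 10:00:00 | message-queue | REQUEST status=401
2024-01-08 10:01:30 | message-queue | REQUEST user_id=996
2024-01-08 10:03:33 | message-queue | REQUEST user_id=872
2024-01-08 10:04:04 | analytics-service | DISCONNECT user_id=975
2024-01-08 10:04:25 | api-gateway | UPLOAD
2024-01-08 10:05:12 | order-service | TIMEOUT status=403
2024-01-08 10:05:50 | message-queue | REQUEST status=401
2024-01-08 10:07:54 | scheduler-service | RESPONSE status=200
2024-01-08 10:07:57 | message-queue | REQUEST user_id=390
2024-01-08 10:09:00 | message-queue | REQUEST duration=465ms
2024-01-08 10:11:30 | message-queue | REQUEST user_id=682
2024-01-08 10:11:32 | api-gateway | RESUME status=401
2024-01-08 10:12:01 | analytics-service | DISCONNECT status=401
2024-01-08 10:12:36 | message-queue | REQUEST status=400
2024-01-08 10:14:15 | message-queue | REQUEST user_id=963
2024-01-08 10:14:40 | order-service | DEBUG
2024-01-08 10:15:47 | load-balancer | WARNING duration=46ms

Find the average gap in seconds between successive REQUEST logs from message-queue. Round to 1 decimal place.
106.9

To calculate average interval:

1. Find all REQUEST events for message-queue in order
2. Calculate time gaps between consecutive events
3. Compute mean of gaps: 855 / 8 = 106.9 seconds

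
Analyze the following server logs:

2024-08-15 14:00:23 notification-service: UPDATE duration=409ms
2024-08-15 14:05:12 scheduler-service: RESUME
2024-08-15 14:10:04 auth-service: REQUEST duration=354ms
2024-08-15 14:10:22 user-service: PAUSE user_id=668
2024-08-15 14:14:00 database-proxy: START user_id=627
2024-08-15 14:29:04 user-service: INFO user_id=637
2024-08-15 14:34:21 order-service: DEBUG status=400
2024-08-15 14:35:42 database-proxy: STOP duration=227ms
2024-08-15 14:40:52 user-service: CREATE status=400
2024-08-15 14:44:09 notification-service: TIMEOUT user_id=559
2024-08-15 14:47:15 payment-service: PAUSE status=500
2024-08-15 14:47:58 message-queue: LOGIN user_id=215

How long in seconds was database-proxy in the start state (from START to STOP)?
1302

To calculate state duration:

1. Find START event for database-proxy: 2024-08-15 14:14:00
2. Find STOP event for database-proxy: 2024-08-15 14:35:42
3. Calculate duration: 2024-08-15 14:35:42 - 2024-08-15 14:14:00 = 1302 seconds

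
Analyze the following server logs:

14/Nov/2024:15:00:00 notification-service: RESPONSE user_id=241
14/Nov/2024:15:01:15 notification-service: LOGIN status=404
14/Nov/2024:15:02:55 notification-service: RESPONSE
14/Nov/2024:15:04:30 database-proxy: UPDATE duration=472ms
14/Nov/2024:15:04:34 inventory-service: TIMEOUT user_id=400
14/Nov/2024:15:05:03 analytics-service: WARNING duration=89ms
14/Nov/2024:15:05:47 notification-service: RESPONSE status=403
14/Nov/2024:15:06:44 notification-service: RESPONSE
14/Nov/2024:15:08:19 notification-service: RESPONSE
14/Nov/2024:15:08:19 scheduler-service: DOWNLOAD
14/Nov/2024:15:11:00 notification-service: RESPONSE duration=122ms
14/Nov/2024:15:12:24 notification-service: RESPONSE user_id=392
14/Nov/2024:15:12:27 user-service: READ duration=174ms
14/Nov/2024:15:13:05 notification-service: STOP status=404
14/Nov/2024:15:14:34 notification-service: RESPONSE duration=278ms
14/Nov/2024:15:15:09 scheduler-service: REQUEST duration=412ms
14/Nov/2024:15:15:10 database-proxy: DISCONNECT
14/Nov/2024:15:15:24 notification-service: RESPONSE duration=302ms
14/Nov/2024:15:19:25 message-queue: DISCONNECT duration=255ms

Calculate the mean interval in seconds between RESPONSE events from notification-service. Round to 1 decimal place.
115.5

To calculate average interval:

1. Find all RESPONSE events for notification-service in order
2. Calculate time gaps between consecutive events
3. Compute mean of gaps: 924 / 8 = 115.5 seconds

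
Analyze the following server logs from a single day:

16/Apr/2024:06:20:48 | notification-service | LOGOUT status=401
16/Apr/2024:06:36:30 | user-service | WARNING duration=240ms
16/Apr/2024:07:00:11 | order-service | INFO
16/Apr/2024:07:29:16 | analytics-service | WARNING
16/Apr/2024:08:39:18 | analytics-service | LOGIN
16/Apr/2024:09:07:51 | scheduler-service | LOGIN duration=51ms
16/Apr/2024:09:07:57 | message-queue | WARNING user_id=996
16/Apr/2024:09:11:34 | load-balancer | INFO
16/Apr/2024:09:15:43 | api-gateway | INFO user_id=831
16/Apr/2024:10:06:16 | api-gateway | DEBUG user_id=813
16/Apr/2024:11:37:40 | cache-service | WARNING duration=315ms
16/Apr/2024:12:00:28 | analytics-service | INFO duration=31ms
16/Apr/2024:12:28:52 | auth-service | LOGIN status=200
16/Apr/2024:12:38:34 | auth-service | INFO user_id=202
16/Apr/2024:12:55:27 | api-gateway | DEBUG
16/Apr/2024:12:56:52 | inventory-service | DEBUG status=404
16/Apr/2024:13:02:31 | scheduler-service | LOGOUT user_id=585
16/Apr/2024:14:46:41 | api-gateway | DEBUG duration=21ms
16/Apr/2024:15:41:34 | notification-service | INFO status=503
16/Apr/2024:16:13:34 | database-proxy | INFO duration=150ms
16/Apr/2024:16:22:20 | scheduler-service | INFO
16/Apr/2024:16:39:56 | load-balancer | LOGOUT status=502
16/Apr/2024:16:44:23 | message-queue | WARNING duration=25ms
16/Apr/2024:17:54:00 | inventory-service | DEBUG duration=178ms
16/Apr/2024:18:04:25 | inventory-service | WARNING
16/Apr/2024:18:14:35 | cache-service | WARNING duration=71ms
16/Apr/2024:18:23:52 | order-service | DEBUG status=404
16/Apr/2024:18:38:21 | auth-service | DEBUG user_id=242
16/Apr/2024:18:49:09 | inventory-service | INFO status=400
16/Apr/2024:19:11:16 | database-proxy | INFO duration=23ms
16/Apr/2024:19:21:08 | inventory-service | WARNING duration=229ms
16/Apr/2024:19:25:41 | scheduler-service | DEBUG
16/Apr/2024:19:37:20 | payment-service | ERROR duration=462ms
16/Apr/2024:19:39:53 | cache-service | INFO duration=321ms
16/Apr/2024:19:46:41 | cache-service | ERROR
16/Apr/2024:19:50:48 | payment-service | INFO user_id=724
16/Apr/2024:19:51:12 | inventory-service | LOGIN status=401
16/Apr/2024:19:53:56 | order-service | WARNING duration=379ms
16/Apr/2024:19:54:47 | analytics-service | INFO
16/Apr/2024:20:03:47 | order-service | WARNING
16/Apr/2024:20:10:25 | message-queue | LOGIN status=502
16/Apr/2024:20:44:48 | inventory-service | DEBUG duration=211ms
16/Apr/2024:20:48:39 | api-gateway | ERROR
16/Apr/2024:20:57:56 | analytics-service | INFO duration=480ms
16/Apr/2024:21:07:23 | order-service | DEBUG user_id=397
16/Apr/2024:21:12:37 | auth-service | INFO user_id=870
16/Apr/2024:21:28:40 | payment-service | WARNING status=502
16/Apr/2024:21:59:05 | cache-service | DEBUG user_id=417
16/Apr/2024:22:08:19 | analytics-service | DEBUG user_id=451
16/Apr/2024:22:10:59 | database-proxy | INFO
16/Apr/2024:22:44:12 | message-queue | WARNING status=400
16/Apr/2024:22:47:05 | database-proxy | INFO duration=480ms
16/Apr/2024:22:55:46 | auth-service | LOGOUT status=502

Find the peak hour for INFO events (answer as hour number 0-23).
19

To find the peak hour:

1. Group all INFO events by hour
2. Count events in each hour
3. Find hour with maximum count
4. Peak hour: 19 (with 4 events)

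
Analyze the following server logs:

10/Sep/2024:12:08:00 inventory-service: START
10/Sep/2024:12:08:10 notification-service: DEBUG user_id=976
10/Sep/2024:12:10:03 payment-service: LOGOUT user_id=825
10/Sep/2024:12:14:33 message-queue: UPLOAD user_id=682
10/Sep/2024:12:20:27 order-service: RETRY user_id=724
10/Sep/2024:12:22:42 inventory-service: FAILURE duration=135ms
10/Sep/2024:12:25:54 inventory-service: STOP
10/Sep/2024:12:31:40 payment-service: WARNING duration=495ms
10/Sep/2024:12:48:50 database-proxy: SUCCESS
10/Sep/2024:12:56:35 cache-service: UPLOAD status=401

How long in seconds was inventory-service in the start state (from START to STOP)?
1074

To calculate state duration:

1. Find START event for inventory-service: 10/Sep/2024:12:08:00
2. Find STOP event for inventory-service: 10/Sep/2024:12:25:54
3. Calculate duration: 10/Sep/2024:12:25:54 - 10/Sep/2024:12:08:00 = 1074 seconds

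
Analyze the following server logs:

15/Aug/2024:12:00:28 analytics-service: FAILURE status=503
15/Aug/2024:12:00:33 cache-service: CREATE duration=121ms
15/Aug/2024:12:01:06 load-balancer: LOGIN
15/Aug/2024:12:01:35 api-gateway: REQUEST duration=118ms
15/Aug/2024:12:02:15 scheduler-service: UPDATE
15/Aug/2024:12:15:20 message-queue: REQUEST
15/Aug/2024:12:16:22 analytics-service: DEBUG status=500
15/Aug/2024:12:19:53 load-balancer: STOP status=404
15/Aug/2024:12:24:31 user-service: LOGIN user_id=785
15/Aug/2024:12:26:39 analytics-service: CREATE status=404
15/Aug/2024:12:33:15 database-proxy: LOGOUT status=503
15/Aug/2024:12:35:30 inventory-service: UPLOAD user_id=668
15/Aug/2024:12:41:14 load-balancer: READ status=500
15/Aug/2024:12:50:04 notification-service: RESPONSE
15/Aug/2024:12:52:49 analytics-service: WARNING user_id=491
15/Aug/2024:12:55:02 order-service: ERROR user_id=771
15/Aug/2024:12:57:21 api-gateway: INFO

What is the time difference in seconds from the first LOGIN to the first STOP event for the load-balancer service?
1127

To find the time between events:

1. Locate the first LOGIN event for load-balancer: 15/Aug/2024:12:01:06
2. Locate the first STOP event for load-balancer: 15/Aug/2024:12:19:53
3. Calculate the difference: 15/Aug/2024:12:19:53 - 15/Aug/2024:12:01:06 = 1127 seconds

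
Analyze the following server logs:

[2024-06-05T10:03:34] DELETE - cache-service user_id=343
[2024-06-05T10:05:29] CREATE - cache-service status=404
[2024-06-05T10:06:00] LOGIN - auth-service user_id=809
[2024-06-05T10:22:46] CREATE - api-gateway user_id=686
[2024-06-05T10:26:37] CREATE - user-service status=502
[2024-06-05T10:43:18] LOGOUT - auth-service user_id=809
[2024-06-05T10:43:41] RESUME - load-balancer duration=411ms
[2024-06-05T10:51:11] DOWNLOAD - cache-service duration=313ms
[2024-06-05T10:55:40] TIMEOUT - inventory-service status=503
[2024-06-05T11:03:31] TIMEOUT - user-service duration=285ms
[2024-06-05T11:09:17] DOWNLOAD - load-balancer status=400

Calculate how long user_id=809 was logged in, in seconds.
2238

To calculate session duration:

1. Find LOGIN event for user_id=809: 2024-06-05T10:06:00
2. Find LOGOUT event for user_id=809: 2024-06-05T10:43:18
3. Session duration: 2024-06-05T10:43:18 - 2024-06-05T10:06:00 = 2238 seconds (37 minutes)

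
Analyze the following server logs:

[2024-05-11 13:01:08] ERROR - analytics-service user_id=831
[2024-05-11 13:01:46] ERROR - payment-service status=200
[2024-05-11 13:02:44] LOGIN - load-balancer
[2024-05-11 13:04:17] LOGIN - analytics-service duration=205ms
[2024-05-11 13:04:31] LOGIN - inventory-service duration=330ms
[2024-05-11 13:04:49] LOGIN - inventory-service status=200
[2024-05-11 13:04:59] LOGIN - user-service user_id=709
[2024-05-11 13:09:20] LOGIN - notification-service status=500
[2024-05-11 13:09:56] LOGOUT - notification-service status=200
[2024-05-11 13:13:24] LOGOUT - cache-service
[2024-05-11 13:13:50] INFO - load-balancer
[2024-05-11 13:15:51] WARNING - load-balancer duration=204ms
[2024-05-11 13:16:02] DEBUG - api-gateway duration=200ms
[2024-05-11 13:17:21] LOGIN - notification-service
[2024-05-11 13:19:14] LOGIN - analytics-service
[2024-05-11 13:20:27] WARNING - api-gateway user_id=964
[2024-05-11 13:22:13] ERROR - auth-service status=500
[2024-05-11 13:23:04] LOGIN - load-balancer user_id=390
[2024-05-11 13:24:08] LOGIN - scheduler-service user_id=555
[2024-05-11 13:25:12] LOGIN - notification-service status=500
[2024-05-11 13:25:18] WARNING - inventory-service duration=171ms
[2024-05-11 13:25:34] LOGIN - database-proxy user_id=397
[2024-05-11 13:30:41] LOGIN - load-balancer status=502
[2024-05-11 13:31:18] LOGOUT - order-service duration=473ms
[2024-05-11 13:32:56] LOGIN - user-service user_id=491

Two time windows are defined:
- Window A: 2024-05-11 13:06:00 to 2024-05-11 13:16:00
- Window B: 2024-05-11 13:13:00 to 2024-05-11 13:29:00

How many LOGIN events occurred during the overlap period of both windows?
0

To find overlap events:

1. Window A: 2024-05-11 13:06:00 to 2024-05-11 13:16:00
2. Window B: 2024-05-11 13:13:00 to 2024-05-11 13:29:00
3. Overlap period: 2024-05-11 13:13:00 to 2024-05-11 13:16:00
4. Count LOGIN events in overlap: 0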